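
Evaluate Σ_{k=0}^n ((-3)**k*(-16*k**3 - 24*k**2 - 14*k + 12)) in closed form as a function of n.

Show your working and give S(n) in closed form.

S(n) = -12*(-3)**n*n**3 - 27*(-3)**n*n**2 - 15*(-3)**n*n + 9*(-3)**n + 3

The ratio is 3*(-8*k**3 - 36*k**2 - 55*k - 21)/(8*k**3 + 12*k**2 + 7*k - 6).
Take A(k)=-3, B(k)=1, C(k)=k**3 + 3*k**2/2 + 7*k/8 - 3/4.
Key eq: (-3)·f(k+1) = (1)·f(k) + (k**3 + 3*k**2/2 + 7*k/8 - 3/4).
From deg A=0, deg B=0, deg C=3: d=3.
Coefficient equations give f(k) = -(4*k**3 - 3*k**2 - k - 3)/16.
R(k) = B(k−1)·f(k)/C(k) = -(4*k**3 - 3*k**2 - k - 3)/(2*(8*k**3 + 12*k**2 + 7*k - 6)); s_k = R·t_k = (-3)**k*(4*k**3 - 3*k**2 - k - 3).
Check: Δs_k = (-3)**k*(-16*k**3 - 24*k**2 - 14*k + 12). ✓
Telescope: S(n) = s_(n+1) − s_(0) = (-3)**(n + 1)*(4*n**3 + 9*n**2 + 5*n - 3) − (-3) = -12*(-3)**n*n**3 - 27*(-3)**n*n**2 - 15*(-3)**n*n + 9*(-3)**n + 3.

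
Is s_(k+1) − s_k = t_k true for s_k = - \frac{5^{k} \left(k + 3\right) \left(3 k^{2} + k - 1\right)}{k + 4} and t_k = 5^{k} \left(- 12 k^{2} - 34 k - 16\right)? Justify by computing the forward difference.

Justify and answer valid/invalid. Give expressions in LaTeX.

Invalid: residual \frac{5^{k} \left(12 k^{3} + 79 k^{2} + 151 k + 65\right)}{k^{2} + 9 k + 20} ≠ 0.

s_(k+1) = -5**(k + 1)*(k + 4)*(k + 3*(k + 1)**2)/(k + 5)
s_(k+1) − s_k = 5**k*(-12*k**4 - 130*k**3 - 483*k**2 - 673*k - 255)/(k**2 + 9*k + 20)
(s_(k+1) − s_k) − t_k = 5**k*(12*k**3 + 79*k**2 + 151*k + 65)/(k**2 + 9*k + 20)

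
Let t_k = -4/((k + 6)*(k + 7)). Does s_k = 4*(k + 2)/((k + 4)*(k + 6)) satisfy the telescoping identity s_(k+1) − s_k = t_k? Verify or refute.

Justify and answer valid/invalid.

Invalid: residual 8*(2*k + 11)/(k**4 + 22*k**3 + 179*k**2 + 638*k + 840) ≠ 0.

s_(k+1) = 4*(k + 3)/((k + 5)*(k + 7))
s_(k+1) − s_k = 4*(-k**2 - 5*k + 2)/(k**4 + 22*k**3 + 179*k**2 + 638*k + 840)
(s_(k+1) − s_k) − t_k = 8*(2*k + 11)/(k**4 + 22*k**3 + 179*k**2 + 638*k + 840)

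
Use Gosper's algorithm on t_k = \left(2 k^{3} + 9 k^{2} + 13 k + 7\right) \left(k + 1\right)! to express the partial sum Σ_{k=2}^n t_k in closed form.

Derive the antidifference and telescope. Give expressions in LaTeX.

S(n) = 2 n^{4} n! + 13 n^{3} n! + 27 n^{2} n! + 20 n n! + 4 n! - 66

t_(k+1)/t_k = (2*k**4 + 19*k**3 + 67*k**2 + 105*k + 62)/(2*k**3 + 9*k**2 + 13*k + 7).
Factor: A=k + 2; B=1; C=k**3 + 9*k**2/2 + 13*k/2 + 7/2.
Key eq: (k + 2)·f(k+1) = (1)·f(k) + (k**3 + 9*k**2/2 + 13*k/2 + 7/2).
d = 2 from the (1,0,3) case.
Solve for f: f(k) = (2*k**2 + 3*k - 3)/2 (degree 2 ≤ 2).
R(k) = B(k−1)·f(k)/C(k) = (2*k**2 + 3*k - 3)/(2*k**3 + 9*k**2 + 13*k + 7); s_k = R·t_k = (2*k**2 + 3*k - 3)*factorial(k + 1).
Verify: (2*k**3 + 9*k**2 + 13*k + 7)*factorial(k + 1) matches t_k.
Evaluate: s_(n+1) = (2*n**2 + 7*n + 2)*factorial(n + 2); subtract s_(2) = 66 ⇒ S(n) = 2*n**4*factorial(n) + 13*n**3*factorial(n) + 27*n**2*factorial(n) + 20*n*factorial(n) + 4*factorial(n) - 66.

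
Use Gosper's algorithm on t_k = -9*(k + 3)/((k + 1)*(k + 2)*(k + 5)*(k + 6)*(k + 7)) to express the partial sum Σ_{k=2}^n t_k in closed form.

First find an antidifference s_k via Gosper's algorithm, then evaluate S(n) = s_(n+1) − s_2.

The ratio is (k + 1)*(k + 4)*(k + 5)/((k + 3)**2*(k + 8)).
Take A(k)=k + 1, B(k)=k + 8, C(k)=k**3 + 10*k**2 + 33*k + 36.
Set up (k + 1)·f(k+1) − (k + 7)·f(k) − (k**3 + 10*k**2 + 33*k + 36) = 0.
deg f ≤ 6 (via 1,1,3).
Solving with deg f ≤ 6: f(k) = k*(k + 2)*(k + 3)*(k + 4)*(k**2 + 12*k + 41)/90.
Certificate R = B(k−1)f/C = k*(k + 2)*(k + 7)*(k**2 + 12*k + 41)/(90*(k + 3)) gives s_k = k*(-k**2 - 12*k - 41)/(10*(k**3 + 12*k**2 + 41*k + 30)).
Verify: 9*(-k - 3)/(k**5 + 21*k**4 + 163*k**3 + 567*k**2 + 844*k + 420) matches t_k.
Σ_(k=2)^n t_k = s_(n+1) − s_(2) = ((-n**3 - 15*n**2 - 68*n - 54)/(10*(n**3 + 15*n**2 + 68*n + 84))) − (-23/280), i.e. (-n**3 - 15*n**2 - 68*n + 84)/(56*(n**3 + 15*n**2 + 68*n + 84)).

S(n) = (-n**3 - 15*n**2 - 68*n + 84)/(56*(n**3 + 15*n**2 + 68*n + 84))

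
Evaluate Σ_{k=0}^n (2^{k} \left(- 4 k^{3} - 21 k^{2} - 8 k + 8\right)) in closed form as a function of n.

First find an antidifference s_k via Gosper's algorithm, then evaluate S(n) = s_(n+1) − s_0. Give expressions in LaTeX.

t_(k+1)/t_k = 2*(4*k**3 + 33*k**2 + 62*k + 25)/(4*k**3 + 21*k**2 + 8*k - 8).
Normal form (A,B,C) = (2, 1, k**3 + 21*k**2/4 + 2*k - 2).
Solve (2)·f(k+1) − (1)·f(k) = k**3 + 21*k**2/4 + 2*k - 2.
d = 3 from the (0,0,3) case.
Match coefficients ⇒ f(k) = (4*k**3 - 3*k**2 - 4*k - 2)/4.
Then R = B(k−1)f/C = (4*k**3 - 3*k**2 - 4*k - 2)/(4*k**3 + 21*k**2 + 8*k - 8), so s_k = R(k)·t_k = 2**k*(-4*k**3 + 3*k**2 + 4*k + 2).
Check: Δs_k = 2**k*(-4*k**3 - 21*k**2 - 8*k + 8). ✓
Telescope: S(n) = s_(n+1) − s_(0) = 2**(n + 1)*(-4*n**3 - 9*n**2 - 2*n + 5) − (2) = -8*2**n*n**3 - 18*2**n*n**2 - 4*2**n*n + 10*2**n - 2.

S(n) = - 8 \cdot 2^{n} n^{3} - 18 \cdot 2^{n} n^{2} - 4 \cdot 2^{n} n + 10 \cdot 2^{n} - 2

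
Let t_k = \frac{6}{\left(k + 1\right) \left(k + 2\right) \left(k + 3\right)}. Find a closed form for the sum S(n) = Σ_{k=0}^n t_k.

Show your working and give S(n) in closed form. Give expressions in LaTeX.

S(n) = \frac{3 \left(n^{2} + 5 n + 4\right)}{2 \left(n^{2} + 5 n + 6\right)}

Step 1: r(k) = (k + 1)/(k + 4).
Gosper form: A/B · C(k+1)/C(k) with A=k + 1, B=k + 4, C=1.
Set up (k + 1)·f(k+1) − (k + 3)·f(k) − (1) = 0.
Bound: deg f ≤ 2.
Solve for f: f(k) = k*(k + 3)/4 (degree 2 ≤ 2).
Get s_k = R·t_k = 3*k*(k + 3)/(2*(k + 1)*(k + 2)) with R(k) = B(k−1)f(k)/C(k) = k*(k + 3)**2/4.
Check: Δs_k = 6/(k**3 + 6*k**2 + 11*k + 6). ✓
Evaluate: s_(n+1) = 3*(n**2 + 5*n + 4)/(2*(n**2 + 5*n + 6)); subtract s_(0) = 0 ⇒ S(n) = 3*(n**2 + 5*n + 4)/(2*(n**2 + 5*n + 6)).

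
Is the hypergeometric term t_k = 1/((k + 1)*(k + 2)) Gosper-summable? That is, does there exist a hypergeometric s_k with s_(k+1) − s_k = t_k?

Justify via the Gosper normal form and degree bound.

Step 1: r(k) = (k + 1)/(k + 3).
Normal form (A,B,C) = (k + 1, k + 3, 1).
Set up (k + 1)·f(k+1) − (k + 2)·f(k) − (1) = 0.
Degrees (1,1,0) ⇒ d ≤ 1.
Coefficient equations give f(k) = k.
R(k) = B(k−1)·f(k)/C(k) = k*(k + 2); s_k = R·t_k = k/(k + 1).
Check: Δs_k = 1/(k**2 + 3*k + 2). ✓

Yes. s_k = k/(k + 1).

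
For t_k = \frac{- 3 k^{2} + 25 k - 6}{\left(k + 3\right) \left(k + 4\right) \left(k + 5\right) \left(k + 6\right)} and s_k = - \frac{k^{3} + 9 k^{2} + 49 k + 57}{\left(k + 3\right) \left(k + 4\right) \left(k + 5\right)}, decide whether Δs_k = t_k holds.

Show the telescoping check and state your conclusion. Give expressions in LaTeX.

Valid — Δs_k = t_k.

s_(k+1) = (-49*k - (k + 1)**3 - 9*(k + 1)**2 - 106)/((k + 4)*(k + 5)*(k + 6))
s_(k+1) − s_k = (-3*k**2 + 25*k - 6)/(k**4 + 18*k**3 + 119*k**2 + 342*k + 360)
(s_(k+1) − s_k) − t_k = 0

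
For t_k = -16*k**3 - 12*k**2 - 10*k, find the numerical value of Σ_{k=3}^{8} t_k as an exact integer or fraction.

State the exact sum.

The ratio is (8*k**3 + 30*k**2 + 41*k + 19)/(k*(8*k**2 + 6*k + 5)).
Normal form (A,B,C) = (1, 1, k**3 + 3*k**2/4 + 5*k/8).
Solve (1)·f(k+1) − (1)·f(k) = k**3 + 3*k**2/4 + 5*k/8.
Bound: deg f ≤ 4.
A polynomial solution: f(k) = k*(k - 1)*(4*k**2 + 3)/16.
Then R = B(k−1)f/C = (k - 1)*(4*k**2 + 3)/(2*(8*k**2 + 6*k + 5)), so s_k = R(k)·t_k = k*(-4*k**3 + 4*k**2 - 3*k + 3).
Δs = 2*k*(-8*k**2 - 6*k - 5), as required.
Telescoping: Σ = s_(9) − s_(3) = -23544 − (-234) = -23310.

Σ = -23310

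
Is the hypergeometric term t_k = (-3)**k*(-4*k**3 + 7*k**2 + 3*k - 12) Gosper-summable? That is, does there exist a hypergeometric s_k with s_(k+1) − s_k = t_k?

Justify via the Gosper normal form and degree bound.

Yes. s_k = (-3)**k*(k**3 - 4*k**2 + 3*k + 3).

Compute t_(k+1)/t_k: get 3*(-4*k**3 - 5*k**2 + 5*k - 6)/(4*k**3 - 7*k**2 - 3*k + 12).
Factor: A=-3; B=1; C=k**3 - 7*k**2/4 - 3*k/4 + 3.
f must satisfy (-3)·f(k+1) − (1)·f(k) = k**3 - 7*k**2/4 - 3*k/4 + 3.
Degrees (0,0,3) ⇒ d ≤ 3.
Coefficient equations give f(k) = -(k**3 - 4*k**2 + 3*k + 3)/4.
Get s_k = R·t_k = (-3)**k*(k**3 - 4*k**2 + 3*k + 3) with R(k) = B(k−1)f(k)/C(k) = -(k**3 - 4*k**2 + 3*k + 3)/(4*k**3 - 7*k**2 - 3*k + 12).
Δs = (-3)**k*(-4*k**3 + 7*k**2 + 3*k - 12), as required.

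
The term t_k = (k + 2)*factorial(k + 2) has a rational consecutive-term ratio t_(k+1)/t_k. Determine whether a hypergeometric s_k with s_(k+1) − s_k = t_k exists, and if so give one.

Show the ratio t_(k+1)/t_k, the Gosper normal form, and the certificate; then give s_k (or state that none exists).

t_(k+1)/t_k = (k + 3)**2/(k + 2).
Normal form (A,B,C) = (k + 3, 1, k + 2).
Solve (k + 3)·f(k+1) − (1)·f(k) = k + 2.
Bound: deg f ≤ 0.
Coefficient equations give f(k) = 1.
R(k) = B(k−1)·f(k)/C(k) = 1/(k + 2); s_k = R·t_k = factorial(k + 2).
Check: Δs_k = (k + 2)*factorial(k + 2). ✓

s_k = factorial(k + 2)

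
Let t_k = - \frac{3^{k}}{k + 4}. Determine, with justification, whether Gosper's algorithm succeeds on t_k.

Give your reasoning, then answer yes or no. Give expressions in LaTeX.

t_(k+1)/t_k = 3*(k + 4)/(k + 5).
So A=3*k + 12 and B=k + 5, with C=1.
Set up (3*k + 12)·f(k+1) − (k + 4)·f(k) − (1) = 0.
Degrees (1,1,0) ⇒ d ≤ -1.
Negative degree bound (-1): no f exists, t_k not Gosper-summable.

No — key equation has no polynomial f.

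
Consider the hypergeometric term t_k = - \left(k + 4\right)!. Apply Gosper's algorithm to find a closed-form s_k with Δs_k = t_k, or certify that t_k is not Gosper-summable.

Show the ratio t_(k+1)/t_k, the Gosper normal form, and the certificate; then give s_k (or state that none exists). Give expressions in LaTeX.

none (Gosper's algorithm certifies no s_k)

t_(k+1)/t_k = k + 5.
Take A(k)=k + 5, B(k)=1, C(k)=1.
Set up (k + 5)·f(k+1) − (1)·f(k) − (1) = 0.
Degrees (1,0,0) ⇒ d ≤ -1.
deg f ≤ -1 is impossible — no certificate.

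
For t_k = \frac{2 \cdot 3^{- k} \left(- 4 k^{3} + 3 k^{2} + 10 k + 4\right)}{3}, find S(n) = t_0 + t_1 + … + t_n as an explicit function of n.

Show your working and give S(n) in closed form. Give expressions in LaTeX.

Ratio r(k) = (4*k**3 + 9*k**2 - 4*k - 13)/(3*(4*k**3 - 3*k**2 - 10*k - 4)).
Factor: A=1/3; B=1; C=k**3 - 3*k**2/4 - 5*k/2 - 1.
Solve (1/3)·f(k+1) − (1)·f(k) = k**3 - 3*k**2/4 - 5*k/2 - 1.
Bound: deg f ≤ 3.
A polynomial solution: f(k) = -3*(4*k**3 + 3*k**2 - k - 1)/8.
Get s_k = R·t_k = (4*k**3 + 3*k**2 - k - 1)/3**k with R(k) = B(k−1)f(k)/C(k) = -3*(4*k**3 + 3*k**2 - k - 1)/(2*(4*k**3 - 3*k**2 - 10*k - 4)).
Check: Δs_k = 2*(-4*k**3 + 3*k**2 + 10*k + 4)/(3*3**k). ✓
s_(n+1) = 3**(-n - 1)*(4*n**3 + 15*n**2 + 17*n + 5) and s_(0) = -1, so S(n) = 3**(-n - 1)*(3**(n + 1) + 4*n**3 + 15*n**2 + 17*n + 5).

S(n) = 3^{- n - 1} \left(3^{n + 1} + 4 n^{3} + 15 n^{2} + 17 n + 5\right)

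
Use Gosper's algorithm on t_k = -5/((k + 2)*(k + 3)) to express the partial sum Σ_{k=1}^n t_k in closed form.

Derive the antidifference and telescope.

The ratio is (k + 2)/(k + 4).
A = k + 2, B = k + 4, C = 1.
Set up (k + 2)·f(k+1) − (k + 3)·f(k) − (1) = 0.
From deg A=1, deg B=1, deg C=0: d=1.
Match coefficients ⇒ f(k) = k/2.
R(k) = B(k−1)·f(k)/C(k) = k*(k + 3)/2; s_k = R·t_k = -5*k/(2*k + 4).
Δs = -5/(k**2 + 5*k + 6), as required.
Σ_(k=1)^n t_k = s_(n+1) − s_(1) = (5*(-n - 1)/(2*(n + 3))) − (-5/6), i.e. -5*n/(3*n + 9).

S(n) = -5*n/(3*n + 9)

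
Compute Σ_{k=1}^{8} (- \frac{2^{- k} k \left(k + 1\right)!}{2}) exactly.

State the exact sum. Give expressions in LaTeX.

Σ = -14173/2

The ratio is (k + 1)*(k + 2)/(2*k).
A = k/2 + 1, B = 1, C = k.
Need (k/2 + 1)·f(k+1) − (1)·f(k) = k.
Bound: deg f ≤ 0.
Solve for f: f(k) = 2 (degree 0 ≤ 0).
Get s_k = R·t_k = -factorial(k + 1)/2**k with R(k) = B(k−1)f(k)/C(k) = 2/k.
Verify: -k*factorial(k + 1)/(2*2**k) matches t_k.
Sum = s_(9) − s_(1); s_(9) = -14175/2, s_(1) = -1 ⇒ -14173/2.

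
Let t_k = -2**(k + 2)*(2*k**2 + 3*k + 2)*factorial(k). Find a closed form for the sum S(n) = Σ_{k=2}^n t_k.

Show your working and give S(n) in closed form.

Step 1: r(k) = 2*(2*k**3 + 9*k**2 + 14*k + 7)/(2*k**2 + 3*k + 2).
Gosper form: A/B · C(k+1)/C(k) with A=2*k + 2, B=1, C=k**2 + 3*k/2 + 1.
Key eq: (2*k + 2)·f(k+1) = (1)·f(k) + (k**2 + 3*k/2 + 1).
Degrees (1,0,2) ⇒ d ≤ 1.
A polynomial solution: f(k) = k/2.
Get s_k = R·t_k = -2**(k + 2)*k*factorial(k) with R(k) = B(k−1)f(k)/C(k) = k/(2*k**2 + 3*k + 2).
Check: Δs_k = -2**(k + 2)*(2*k**2 + 3*k + 2)*factorial(k). ✓
Evaluate: s_(n+1) = -2**(n + 3)*(n + 1)*factorial(n + 1); subtract s_(2) = -64 ⇒ S(n) = -8*2**n*n**2*factorial(n) - 16*2**n*n*factorial(n) - 8*2**n*factorial(n) + 64.

S(n) = -8*2**n*n**2*factorial(n) - 16*2**n*n*factorial(n) - 8*2**n*factorial(n) + 64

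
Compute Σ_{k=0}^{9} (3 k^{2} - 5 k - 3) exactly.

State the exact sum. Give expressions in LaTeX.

Σ = 600

Step 1: r(k) = (3*k**2 + k - 5)/(3*k**2 - 5*k - 3).
Gosper form: A/B · C(k+1)/C(k) with A=1, B=1, C=k**2 - 5*k/3 - 1.
Need (1)·f(k+1) − (1)·f(k) = k**2 - 5*k/3 - 1.
Degrees (0,0,2) ⇒ d ≤ 3.
Coefficient equations give f(k) = k**2*(k - 4)/3.
Then R = B(k−1)f/C = k**2*(k - 4)/(3*k**2 - 5*k - 3), so s_k = R(k)·t_k = k**2*(k - 4).
s_(k+1) − s_k = 3*k**2 - 5*k - 3 = t_k.
Telescoping: Σ = s_(10) − s_(0) = 600 − (0) = 600.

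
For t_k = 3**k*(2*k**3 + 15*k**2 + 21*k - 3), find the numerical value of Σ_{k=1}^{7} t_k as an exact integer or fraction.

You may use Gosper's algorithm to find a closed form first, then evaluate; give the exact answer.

Σ = 4441803

Compute t_(k+1)/t_k: get 3*(2*k**3 + 21*k**2 + 57*k + 35)/(2*k**3 + 15*k**2 + 21*k - 3).
A = 3, B = 1, C = k**3 + 15*k**2/2 + 21*k/2 - 3/2.
f must satisfy (3)·f(k+1) − (1)·f(k) = k**3 + 15*k**2/2 + 21*k/2 - 3/2.
Bound: deg f ≤ 3.
Coefficient equations give f(k) = (k**3 + 3*k**2 - 3*k - 3)/2.
So s_k = (B(k−1)f/C)·t_k = ((k**3 + 3*k**2 - 3*k - 3)/(2*k**3 + 15*k**2 + 21*k - 3))·t_k = 3**k*(k**3 + 3*k**2 - 3*k - 3).
Check: Δs_k = 3**k*(2*k**3 + 15*k**2 + 21*k - 3). ✓
Telescoping: Σ = s_(8) − s_(1) = 4441797 − (-6) = 4441803.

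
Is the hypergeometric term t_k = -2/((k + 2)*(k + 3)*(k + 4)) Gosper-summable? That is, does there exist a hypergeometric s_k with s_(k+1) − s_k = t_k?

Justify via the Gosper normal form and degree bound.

The ratio is (k + 2)/(k + 5).
Normal form (A,B,C) = (k + 2, k + 5, 1).
Key eq: (k + 2)·f(k+1) = (k + 4)·f(k) + (1).
deg f ≤ 2 (via 1,1,0).
Solve for f: f(k) = k*(k + 5)/12 (degree 2 ≤ 2).
Get s_k = R·t_k = k*(-k - 5)/(6*(k + 2)*(k + 3)) with R(k) = B(k−1)f(k)/C(k) = k*(k + 4)*(k + 5)/12.
Check: Δs_k = -2/(k**3 + 9*k**2 + 26*k + 24). ✓

Yes. s_k = k*(-k - 5)/(6*(k + 2)*(k + 3)).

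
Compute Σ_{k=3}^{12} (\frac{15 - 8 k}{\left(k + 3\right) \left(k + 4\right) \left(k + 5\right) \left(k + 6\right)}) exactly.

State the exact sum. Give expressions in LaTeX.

The ratio is (k + 3)*(8*k - 7)/((k + 7)*(8*k - 15)).
Factor: A=k + 3; B=k + 7; C=k - 15/8.
Key eq: (k + 3)·f(k+1) = (k + 6)·f(k) + (k - 15/8).
From deg A=1, deg B=1, deg C=1: d=3.
Solving with deg f ≤ 3: f(k) = -k*(k**2 + 12*k + 287)/480.
Get s_k = R·t_k = k*(k**2 + 12*k + 287)/(60*(k + 3)*(k + 4)*(k + 5)) with R(k) = B(k−1)f(k)/C(k) = -k*(k + 6)*(k**2 + 12*k + 287)/(60*(8*k - 15)).
s_(k+1) − s_k = (15 - 8*k)/(k**4 + 18*k**3 + 119*k**2 + 342*k + 360) = t_k.
Evaluate s at k=13 and k=3: 13/480 and 83/1680; difference -5/224.

Σ = -5/224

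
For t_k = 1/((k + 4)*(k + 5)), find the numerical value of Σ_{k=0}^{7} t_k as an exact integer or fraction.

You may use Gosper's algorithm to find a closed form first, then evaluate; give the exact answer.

Σ = 1/6

t_(k+1)/t_k = (k + 4)/(k + 6).
A = k + 4, B = k + 6, C = 1.
Set up (k + 4)·f(k+1) − (k + 5)·f(k) − (1) = 0.
d = 1 from the (1,1,0) case.
Match coefficients ⇒ f(k) = k/4.
So s_k = (B(k−1)f/C)·t_k = (k*(k + 5)/4)·t_k = k/(4*(k + 4)).
Verify: 1/(k**2 + 9*k + 20) matches t_k.
Telescoping: Σ = s_(8) − s_(0) = 1/6 − (0) = 1/6.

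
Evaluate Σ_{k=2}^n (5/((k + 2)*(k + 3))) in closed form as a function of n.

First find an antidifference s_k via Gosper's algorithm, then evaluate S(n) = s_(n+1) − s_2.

S(n) = 5*(n - 1)/(4*(n + 3))

r(k) = (k + 2)/(k + 4) after simplifying.
So A=k + 2 and B=k + 4, with C=1.
Key eq: (k + 2)·f(k+1) = (k + 3)·f(k) + (1).
Degrees (1,1,0) ⇒ d ≤ 1.
A polynomial solution: f(k) = k/2.
So s_k = (B(k−1)f/C)·t_k = (k*(k + 3)/2)·t_k = 5*k/(2*(k + 2)).
Δs = 5/(k**2 + 5*k + 6), as required.
s_(n+1) = 5*(n + 1)/(2*(n + 3)) and s_(2) = 5/4, so S(n) = 5*(n - 1)/(4*(n + 3)).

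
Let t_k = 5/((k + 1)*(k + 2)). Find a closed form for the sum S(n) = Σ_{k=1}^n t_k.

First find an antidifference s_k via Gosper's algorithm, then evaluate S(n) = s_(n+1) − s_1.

S(n) = 5*n/(2*(n + 2))

The ratio is (k + 1)/(k + 3).
Take A(k)=k + 1, B(k)=k + 3, C(k)=1.
f must satisfy (k + 1)·f(k+1) − (k + 2)·f(k) = 1.
Degrees (1,1,0) ⇒ d ≤ 1.
A polynomial solution: f(k) = k.
Then R = B(k−1)f/C = k*(k + 2), so s_k = R(k)·t_k = 5*k/(k + 1).
Verify: 5/(k**2 + 3*k + 2) matches t_k.
Evaluate: s_(n+1) = 5*(n + 1)/(n + 2); subtract s_(1) = 5/2 ⇒ S(n) = 5*n/(2*(n + 2)).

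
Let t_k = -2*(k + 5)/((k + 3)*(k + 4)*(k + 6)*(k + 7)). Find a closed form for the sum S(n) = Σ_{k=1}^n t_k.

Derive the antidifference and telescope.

Ratio r(k) = (k + 3)*(k + 6)**2/((k + 5)**2*(k + 8)).
A = k + 3, B = k + 8, C = k**2 + 10*k + 25.
f must satisfy (k + 3)·f(k+1) − (k + 7)·f(k) = k**2 + 10*k + 25.
Degrees (1,1,2) ⇒ d ≤ 4.
A polynomial solution: f(k) = k*(k + 4)*(k + 5)*(k + 9)/36.
Then R = B(k−1)f/C = k*(k + 4)*(k + 7)*(k + 9)/(36*(k + 5)), so s_k = R(k)·t_k = k*(-k - 9)/(18*(k**2 + 9*k + 18)).
Check: Δs_k = 2*(-k - 5)/(k**4 + 20*k**3 + 145*k**2 + 450*k + 504). ✓
Evaluate: s_(n+1) = (-n**2 - 11*n - 10)/(18*(n**2 + 11*n + 28)); subtract s_(1) = -5/252 ⇒ S(n) = n*(-n - 11)/(28*(n**2 + 11*n + 28)).

S(n) = n*(-n - 11)/(28*(n**2 + 11*n + 28))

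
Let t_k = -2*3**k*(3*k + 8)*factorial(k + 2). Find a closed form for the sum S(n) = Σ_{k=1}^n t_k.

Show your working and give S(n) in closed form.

S(n) = -6*3**n*factorial(n + 3) + 36

Compute t_(k+1)/t_k: get 3*(k + 3)*(3*k + 11)/(3*k + 8).
Normal form (A,B,C) = (3*k + 9, 1, k + 8/3).
Need (3*k + 9)·f(k+1) − (1)·f(k) = k + 8/3.
From deg A=1, deg B=0, deg C=1: d=0.
Solve for f: f(k) = 1/3 (degree 0 ≤ 0).
Certificate R = B(k−1)f/C = 1/(3*k + 8) gives s_k = -2*3**k*factorial(k + 2).
Verify: -2*3**k*(3*k + 8)*factorial(k + 2) matches t_k.
Σ_(k=1)^n t_k = s_(n+1) − s_(1) = (-6*3**n*factorial(n + 3)) − (-36), i.e. -6*3**n*factorial(n + 3) + 36.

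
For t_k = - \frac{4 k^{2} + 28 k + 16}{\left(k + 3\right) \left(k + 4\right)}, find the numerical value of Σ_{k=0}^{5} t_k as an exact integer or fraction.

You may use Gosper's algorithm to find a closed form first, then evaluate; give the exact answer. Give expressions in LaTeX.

Σ = -152/9

Compute t_(k+1)/t_k: get (k + 3)*(7*k + (k + 1)**2 + 11)/((k + 5)*(k**2 + 7*k + 4)).
So A=k + 3 and B=k + 5, with C=k**2 + 7*k + 4.
Set up (k + 3)·f(k+1) − (k + 4)·f(k) − (k**2 + 7*k + 4) = 0.
Degrees (1,1,2) ⇒ d ≤ 2.
A polynomial solution: f(k) = k*(3*k + 1)/3.
Then R = B(k−1)f/C = k*(k + 4)*(3*k + 1)/(3*(k**2 + 7*k + 4)), so s_k = R(k)·t_k = -4*k*(3*k + 1)/(3*k + 9).
Δs = 4*(-k**2 - 7*k - 4)/(k**2 + 7*k + 12), as required.
Evaluate s at k=6 and k=0: -152/9 and 0; difference -152/9.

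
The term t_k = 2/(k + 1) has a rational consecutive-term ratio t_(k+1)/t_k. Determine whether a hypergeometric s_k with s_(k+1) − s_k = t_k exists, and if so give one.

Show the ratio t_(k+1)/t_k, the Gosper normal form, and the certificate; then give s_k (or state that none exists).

Compute t_(k+1)/t_k: get (k + 1)/(k + 2).
So A=k + 1 and B=k + 2, with C=1.
Need (k + 1)·f(k+1) − (k + 1)·f(k) = 1.
From deg A=1, deg B=1, deg C=0: d=0.
Generic f = c0 gives residual -1; -1 = 0 cannot hold, so t_k is not Gosper-summable.

no hypergeometric antidifference exists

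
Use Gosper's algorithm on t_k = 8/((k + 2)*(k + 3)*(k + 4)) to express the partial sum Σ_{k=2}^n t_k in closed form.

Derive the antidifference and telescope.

S(n) = (n**2 + 7*n - 8)/(5*(n**2 + 7*n + 12))

Ratio r(k) = (k + 2)/(k + 5).
Take A(k)=k + 2, B(k)=k + 5, C(k)=1.
Solve (k + 2)·f(k+1) − (k + 4)·f(k) = 1.
From deg A=1, deg B=1, deg C=0: d=2.
Solve for f: f(k) = k*(k + 5)/12 (degree 2 ≤ 2).
So s_k = (B(k−1)f/C)·t_k = (k*(k + 4)*(k + 5)/12)·t_k = 2*k*(k + 5)/(3*(k + 2)*(k + 3)).
Δs = 8/(k**3 + 9*k**2 + 26*k + 24), as required.
Telescope: S(n) = s_(n+1) − s_(2) = 2*(n**2 + 7*n + 6)/(3*(n**2 + 7*n + 12)) − (7/15) = (n**2 + 7*n - 8)/(5*(n**2 + 7*n + 12)).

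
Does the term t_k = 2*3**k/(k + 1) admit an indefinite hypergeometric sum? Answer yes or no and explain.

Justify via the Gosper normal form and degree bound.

r(k) = 3*(k + 1)/(k + 2) after simplifying.
Take A(k)=3*k + 3, B(k)=k + 2, C(k)=1.
Solve (3*k + 3)·f(k+1) − (k + 1)·f(k) = 1.
Bound: deg f ≤ -1.
Bound -1 < 0, so the key equation has no polynomial solution.

No. Not Gosper-summable.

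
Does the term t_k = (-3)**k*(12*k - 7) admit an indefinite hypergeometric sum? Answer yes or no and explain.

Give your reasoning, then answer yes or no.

Step 1: r(k) = 3*(-12*k - 5)/(12*k - 7).
A = -3, B = 1, C = k - 7/12.
Key eq: (-3)·f(k+1) = (1)·f(k) + (k - 7/12).
d = 1 from the (0,0,1) case.
Solving with deg f ≤ 1: f(k) = -(3*k - 4)/12.
Get s_k = R·t_k = (-3)**k*(4 - 3*k) with R(k) = B(k−1)f(k)/C(k) = -(3*k - 4)/(12*k - 7).
s_(k+1) − s_k = (-3)**k*(12*k - 7) = t_k.

Yes. s_k = (-3)**k*(4 - 3*k).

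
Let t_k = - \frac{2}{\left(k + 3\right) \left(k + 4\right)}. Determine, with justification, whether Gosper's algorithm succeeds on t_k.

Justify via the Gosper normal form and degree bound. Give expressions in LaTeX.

The ratio is (k + 3)/(k + 5).
A = k + 3, B = k + 5, C = 1.
Set up (k + 3)·f(k+1) − (k + 4)·f(k) − (1) = 0.
From deg A=1, deg B=1, deg C=0: d=1.
A polynomial solution: f(k) = k/3.
So s_k = (B(k−1)f/C)·t_k = (k*(k + 4)/3)·t_k = -2*k/(3*k + 9).
Check: Δs_k = -2/(k**2 + 7*k + 12). ✓

Yes. s_k = - \frac{2 k}{3 k + 9}.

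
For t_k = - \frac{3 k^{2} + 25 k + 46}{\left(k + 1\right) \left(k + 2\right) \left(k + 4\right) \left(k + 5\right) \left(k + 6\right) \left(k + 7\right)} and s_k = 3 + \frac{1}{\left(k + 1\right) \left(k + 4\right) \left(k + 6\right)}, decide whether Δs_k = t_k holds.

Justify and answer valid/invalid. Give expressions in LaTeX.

Valid: the claim telescopes to t_k.

s_(k+1) = 3 + 1/((k + 2)*(k + 5)*(k + 7))
s_(k+1) − s_k = 1/((k + 2)*(k + 5)*(k + 7)) - 1/((k + 1)*(k + 4)*(k + 6))
(s_(k+1) − s_k) − t_k = 0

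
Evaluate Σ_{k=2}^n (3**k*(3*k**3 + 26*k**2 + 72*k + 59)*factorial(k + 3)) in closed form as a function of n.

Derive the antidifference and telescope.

S(n) = 3*3**n*n**2*factorial(n + 4) + 15*3**n*n*factorial(n + 4) + 15*3**n*factorial(n + 4) - 11880

Ratio r(k) = 3*(3*k**4 + 47*k**3 + 273*k**2 + 692*k + 640)/(3*k**3 + 26*k**2 + 72*k + 59).
Factor: A=3*k + 12; B=1; C=k**3 + 26*k**2/3 + 24*k + 59/3.
Set up (3*k + 12)·f(k+1) − (1)·f(k) − (k**3 + 26*k**2/3 + 24*k + 59/3) = 0.
d = 2 from the (1,0,3) case.
Solving with deg f ≤ 2: f(k) = (k**2 + 3*k + 1)/3.
So s_k = (B(k−1)f/C)·t_k = ((k**2 + 3*k + 1)/(3*k**3 + 26*k**2 + 72*k + 59))·t_k = 3**k*(k**2 + 3*k + 1)*factorial(k + 3).
Verify: 3**k*(3*k**3 + 26*k**2 + 72*k + 59)*factorial(k + 3) matches t_k.
Σ_(k=2)^n t_k = s_(n+1) − s_(2) = (3**(n + 1)*(n**2 + 5*n + 5)*factorial(n + 4)) − (11880), i.e. 3*3**n*n**2*factorial(n + 4) + 15*3**n*n*factorial(n + 4) + 15*3**n*factorial(n + 4) - 11880.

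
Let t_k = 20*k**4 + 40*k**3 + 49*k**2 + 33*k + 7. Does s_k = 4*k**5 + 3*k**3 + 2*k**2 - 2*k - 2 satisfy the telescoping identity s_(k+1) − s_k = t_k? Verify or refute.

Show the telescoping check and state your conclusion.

Valid: the claim telescopes to t_k.

s_(k+1) = -2*k + 4*(k + 1)**5 + 3*(k + 1)**3 + 2*(k + 1)**2 - 4
s_(k+1) − s_k = 20*k**4 + 40*k**3 + 49*k**2 + 33*k + 7
(s_(k+1) − s_k) − t_k = 0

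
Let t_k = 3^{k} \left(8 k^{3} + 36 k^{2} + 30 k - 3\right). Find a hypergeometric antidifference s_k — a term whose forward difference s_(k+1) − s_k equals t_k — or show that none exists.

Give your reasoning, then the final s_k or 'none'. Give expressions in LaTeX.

s_k = 3^{k} \left(4 k^{3} - 3 k - 3\right)

t_(k+1)/t_k = 3*(8*k**3 + 60*k**2 + 126*k + 71)/(8*k**3 + 36*k**2 + 30*k - 3).
Gosper form: A/B · C(k+1)/C(k) with A=3, B=1, C=k**3 + 9*k**2/2 + 15*k/4 - 3/8.
Key eq: (3)·f(k+1) = (1)·f(k) + (k**3 + 9*k**2/2 + 15*k/4 - 3/8).
deg f ≤ 3 (via 0,0,3).
Solve for f: f(k) = (4*k**3 - 3*k - 3)/8 (degree 3 ≤ 3).
Certificate R = B(k−1)f/C = (4*k**3 - 3*k - 3)/(8*k**3 + 36*k**2 + 30*k - 3) gives s_k = 3**k*(4*k**3 - 3*k - 3).
Verify: 3**k*(8*k**3 + 36*k**2 + 30*k - 3) matches t_k.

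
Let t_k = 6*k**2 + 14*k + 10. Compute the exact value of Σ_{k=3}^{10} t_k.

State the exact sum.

r(k) = (3*k**2 + 13*k + 15)/(3*k**2 + 7*k + 5) after simplifying.
Take A(k)=1, B(k)=1, C(k)=k**2 + 7*k/3 + 5/3.
f must satisfy (1)·f(k+1) − (1)·f(k) = k**2 + 7*k/3 + 5/3.
deg f ≤ 3 (via 0,0,2).
Coefficient equations give f(k) = k*(k**2 + 2*k + 2)/3.
So s_k = (B(k−1)f/C)·t_k = (k*(k**2 + 2*k + 2)/(3*k**2 + 7*k + 5))·t_k = 2*k*(k**2 + 2*k + 2).
Check: Δs_k = 6*k**2 + 14*k + 10. ✓
Evaluate s at k=11 and k=3: 3190 and 102; difference 3088.

Σ = 3088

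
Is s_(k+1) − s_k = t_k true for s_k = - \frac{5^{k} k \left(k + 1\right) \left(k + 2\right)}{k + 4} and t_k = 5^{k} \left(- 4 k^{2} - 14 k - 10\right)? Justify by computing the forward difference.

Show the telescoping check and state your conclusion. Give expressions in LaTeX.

Invalid: residual \frac{5^{k} \left(8 k^{3} + 58 k^{2} + 130 k + 80\right)}{k^{2} + 9 k + 20} ≠ 0.

s_(k+1) = -5**(k + 1)*(k + 1)*(k + 2)*(k + 3)/(k + 5)
s_(k+1) − s_k = 5**k*(k + 1)*(k + 2)*(k*(k + 5) - 5*(k + 3)*(k + 4))/((k + 4)*(k + 5))
(s_(k+1) − s_k) − t_k = 5**k*(8*k**3 + 58*k**2 + 130*k + 80)/(k**2 + 9*k + 20)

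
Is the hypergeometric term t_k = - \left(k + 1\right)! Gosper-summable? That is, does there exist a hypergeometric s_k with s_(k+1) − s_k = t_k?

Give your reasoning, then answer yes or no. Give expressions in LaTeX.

No — negative degree bound, so no certificate f.

r(k) = k + 2 after simplifying.
Take A(k)=k + 2, B(k)=1, C(k)=1.
Set up (k + 2)·f(k+1) − (1)·f(k) − (1) = 0.
d = -1 from the (1,0,0) case.
d = -1 < 0 ⇒ no nonzero polynomial f; not summable.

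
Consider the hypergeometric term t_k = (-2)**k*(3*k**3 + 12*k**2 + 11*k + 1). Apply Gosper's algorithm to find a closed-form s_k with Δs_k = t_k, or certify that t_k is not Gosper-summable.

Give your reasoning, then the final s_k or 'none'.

Ratio r(k) = 2*(-3*k**3 - 21*k**2 - 44*k - 27)/(3*k**3 + 12*k**2 + 11*k + 1).
Take A(k)=-2, B(k)=1, C(k)=k**3 + 4*k**2 + 11*k/3 + 1/3.
f must satisfy (-2)·f(k+1) − (1)·f(k) = k**3 + 4*k**2 + 11*k/3 + 1/3.
deg f ≤ 3 (via 0,0,3).
Solve for f: f(k) = -(k**3 + 2*k**2 - k - 1)/3 (degree 3 ≤ 3).
Get s_k = R·t_k = (-2)**k*(-k**3 - 2*k**2 + k + 1) with R(k) = B(k−1)f(k)/C(k) = -(k**3 + 2*k**2 - k - 1)/(3*k**3 + 12*k**2 + 11*k + 1).
Δs = (-2)**k*(3*k**3 + 12*k**2 + 11*k + 1), as required.

s_k = (-2)**k*(-k**3 - 2*k**2 + k + 1)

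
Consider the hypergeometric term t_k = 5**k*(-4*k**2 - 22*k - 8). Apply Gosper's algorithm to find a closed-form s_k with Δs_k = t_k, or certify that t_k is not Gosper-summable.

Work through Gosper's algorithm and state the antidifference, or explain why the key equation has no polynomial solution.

s_k = 5**k*(-k**2 - 3*k + 3)

r(k) = 5*(2*k**2 + 15*k + 17)/(2*k**2 + 11*k + 4) after simplifying.
So A=5 and B=1, with C=k**2 + 11*k/2 + 2.
Need (5)·f(k+1) − (1)·f(k) = k**2 + 11*k/2 + 2.
Degrees (0,0,2) ⇒ d ≤ 2.
Coefficient equations give f(k) = (k**2 + 3*k - 3)/4.
R(k) = B(k−1)·f(k)/C(k) = (k**2 + 3*k - 3)/(2*(2*k**2 + 11*k + 4)); s_k = R·t_k = 5**k*(-k**2 - 3*k + 3).
s_(k+1) − s_k = 5**k*(-4*k**2 - 22*k - 8) = t_k.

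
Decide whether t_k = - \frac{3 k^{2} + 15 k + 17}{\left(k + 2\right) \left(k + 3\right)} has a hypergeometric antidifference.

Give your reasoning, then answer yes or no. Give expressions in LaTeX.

Yes. s_k = \frac{k \left(- 6 k - 11\right)}{2 \left(k + 2\right)}.

Ratio r(k) = (k + 2)*(15*k + 3*(k + 1)**2 + 32)/((k + 4)*(3*k**2 + 15*k + 17)).
Take A(k)=k + 2, B(k)=k + 4, C(k)=k**2 + 5*k + 17/3.
f must satisfy (k + 2)·f(k+1) − (k + 3)·f(k) = k**2 + 5*k + 17/3.
Degrees (1,1,2) ⇒ d ≤ 2.
A polynomial solution: f(k) = k*(6*k + 11)/6.
So s_k = (B(k−1)f/C)·t_k = (k*(k + 3)*(6*k + 11)/(2*(3*k**2 + 15*k + 17)))·t_k = k*(-6*k - 11)/(2*(k + 2)).
Check: Δs_k = (-3*k**2 - 15*k - 17)/(k**2 + 5*k + 6). ✓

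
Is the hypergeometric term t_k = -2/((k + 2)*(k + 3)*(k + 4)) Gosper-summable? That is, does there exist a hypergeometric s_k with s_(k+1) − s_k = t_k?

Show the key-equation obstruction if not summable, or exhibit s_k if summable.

The ratio is (k + 2)/(k + 5).
Factor: A=k + 2; B=k + 5; C=1.
Need (k + 2)·f(k+1) − (k + 4)·f(k) = 1.
deg f ≤ 2 (via 1,1,0).
Solving with deg f ≤ 2: f(k) = k*(k + 5)/12.
Get s_k = R·t_k = k*(-k - 5)/(6*(k + 2)*(k + 3)) with R(k) = B(k−1)f(k)/C(k) = k*(k + 4)*(k + 5)/12.
Δs = -2/(k**3 + 9*k**2 + 26*k + 24), as required.

Yes. s_k = k*(-k - 5)/(6*(k + 2)*(k + 3)).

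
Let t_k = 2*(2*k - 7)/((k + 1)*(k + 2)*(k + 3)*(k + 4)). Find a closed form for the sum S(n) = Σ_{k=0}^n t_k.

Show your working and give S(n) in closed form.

S(n) = 2*(-n**3 - 9*n**2 - 29*n - 21)/(3*(n**3 + 9*n**2 + 26*n + 24))

t_(k+1)/t_k = (k + 1)*(2*k - 5)/((k + 5)*(2*k - 7)).
Take A(k)=k + 1, B(k)=k + 5, C(k)=k - 7/2.
Key eq: (k + 1)·f(k+1) = (k + 4)·f(k) + (k - 7/2).
d = 3 from the (1,1,1) case.
Match coefficients ⇒ f(k) = -k*(k**2 + 6*k + 14)/6.
R(k) = B(k−1)·f(k)/C(k) = -k*(k + 4)*(k**2 + 6*k + 14)/(3*(2*k - 7)); s_k = R·t_k = 2*k*(-k**2 - 6*k - 14)/(3*(k + 1)*(k + 2)*(k + 3)).
Verify: 2*(2*k - 7)/(k**4 + 10*k**3 + 35*k**2 + 50*k + 24) matches t_k.
Telescope: S(n) = s_(n+1) − s_(0) = 2*(-n**3 - 9*n**2 - 29*n - 21)/(3*(n**3 + 9*n**2 + 26*n + 24)) − (0) = 2*(-n**3 - 9*n**2 - 29*n - 21)/(3*(n**3 + 9*n**2 + 26*n + 24)).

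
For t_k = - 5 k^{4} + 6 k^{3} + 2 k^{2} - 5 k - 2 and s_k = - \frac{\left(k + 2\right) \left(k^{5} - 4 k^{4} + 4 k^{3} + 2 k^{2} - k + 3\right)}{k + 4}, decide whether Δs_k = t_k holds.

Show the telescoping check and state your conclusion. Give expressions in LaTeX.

s_(k+1) = (-k**6 - 4*k**5 - k**4 + 6*k**3 - 4*k**2 - 17*k - 15)/(k + 5)
s_(k+1) − s_k = (-5*k**6 - 31*k**5 - 8*k**4 + 73*k**3 - 17*k**2 - 72*k - 30)/(k**2 + 9*k + 20)
(s_(k+1) − s_k) − t_k = 2*(4*k**5 + 18*k**4 - 30*k**3 - 5*k**2 + 23*k + 5)/(k**2 + 9*k + 20)

Invalid: residual \frac{2 \left(4 k^{5} + 18 k^{4} - 30 k^{3} - 5 k^{2} + 23 k + 5\right)}{k^{2} + 9 k + 20} ≠ 0.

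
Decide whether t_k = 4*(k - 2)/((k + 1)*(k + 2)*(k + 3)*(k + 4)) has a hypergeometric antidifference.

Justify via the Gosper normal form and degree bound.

r(k) = (k - 1)*(k + 1)/((k - 2)*(k + 5)) after simplifying.
Normal form (A,B,C) = (k + 1, k + 5, k - 2).
Solve (k + 1)·f(k+1) − (k + 4)·f(k) = k - 2.
Bound: deg f ≤ 3.
Solve for f: f(k) = -k*(k**2 + 6*k + 17)/12 (degree 3 ≤ 3).
R(k) = B(k−1)·f(k)/C(k) = -k*(k + 4)*(k**2 + 6*k + 17)/(12*(k - 2)); s_k = R·t_k = k*(-k**2 - 6*k - 17)/(3*(k + 1)*(k + 2)*(k + 3)).
Verify: 4*(k - 2)/(k**4 + 10*k**3 + 35*k**2 + 50*k + 24) matches t_k.

Yes. s_k = k*(-k**2 - 6*k - 17)/(3*(k + 1)*(k + 2)*(k + 3)).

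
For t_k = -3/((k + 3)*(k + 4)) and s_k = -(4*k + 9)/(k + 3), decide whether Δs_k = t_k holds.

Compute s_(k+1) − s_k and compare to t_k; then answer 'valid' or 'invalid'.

valid (s_(k+1) − s_k reduces to t_k)

s_(k+1) = (-4*k - 13)/(k + 4)
s_(k+1) − s_k = -3/(k**2 + 7*k + 12)
(s_(k+1) − s_k) − t_k = 0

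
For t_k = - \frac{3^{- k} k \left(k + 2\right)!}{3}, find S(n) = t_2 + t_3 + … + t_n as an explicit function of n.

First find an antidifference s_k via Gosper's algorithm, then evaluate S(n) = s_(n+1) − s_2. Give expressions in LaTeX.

S(n) = \frac{8}{3} - \frac{3^{- n} \left(n + 3\right)!}{3}

Ratio r(k) = (k + 1)*(k + 3)/(3*k).
Gosper form: A/B · C(k+1)/C(k) with A=k/3 + 1, B=1, C=k.
Set up (k/3 + 1)·f(k+1) − (1)·f(k) − (k) = 0.
From deg A=1, deg B=0, deg C=1: d=0.
Match coefficients ⇒ f(k) = 3.
So s_k = (B(k−1)f/C)·t_k = (3/k)·t_k = -factorial(k + 2)/3**k.
s_(k+1) − s_k = -k*factorial(k + 2)/(3*3**k) = t_k.
Telescope: S(n) = s_(n+1) − s_(2) = -3**(-n - 1)*factorial(n + 3) − (-8/3) = 8/3 - factorial(n + 3)/(3*3**n).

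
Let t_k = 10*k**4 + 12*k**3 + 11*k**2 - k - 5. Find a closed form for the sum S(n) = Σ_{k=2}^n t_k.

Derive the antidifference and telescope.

Ratio r(k) = (10*k**4 + 52*k**3 + 107*k**2 + 97*k + 27)/(10*k**4 + 12*k**3 + 11*k**2 - k - 5).
A = 1, B = 1, C = k**4 + 6*k**3/5 + 11*k**2/10 - k/10 - 1/2.
Key eq: (1)·f(k+1) = (1)·f(k) + (k**4 + 6*k**3/5 + 11*k**2/10 - k/10 - 1/2).
Degrees (0,0,4) ⇒ d ≤ 5.
A polynomial solution: f(k) = k*(2*k**2 + 3)*(k**2 - k - 1)/10.
Then R = B(k−1)f/C = k*(2*k**2 + 3)*(k**2 - k - 1)/(10*k**4 + 12*k**3 + 11*k**2 - k - 5), so s_k = R(k)·t_k = k*(2*k**4 - 2*k**3 + k**2 - 3*k - 3).
s_(k+1) − s_k = 10*k**4 + 12*k**3 + 11*k**2 - k - 5 = t_k.
Σ_(k=2)^n t_k = s_(n+1) − s_(2) = (2*n**5 + 8*n**4 + 13*n**3 + 8*n**2 - 4*n - 5) − (22), i.e. 2*n**5 + 8*n**4 + 13*n**3 + 8*n**2 - 4*n - 27.

S(n) = 2*n**5 + 8*n**4 + 13*n**3 + 8*n**2 - 4*n - 27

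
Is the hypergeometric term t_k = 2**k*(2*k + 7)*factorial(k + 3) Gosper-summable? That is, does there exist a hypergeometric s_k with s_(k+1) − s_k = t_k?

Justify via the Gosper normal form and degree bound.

Yes. s_k = 2**k*factorial(k + 3).

r(k) = 2*(k + 4)*(2*k + 9)/(2*k + 7) after simplifying.
Gosper form: A/B · C(k+1)/C(k) with A=2*k + 8, B=1, C=k + 7/2.
Key eq: (2*k + 8)·f(k+1) = (1)·f(k) + (k + 7/2).
Degrees (1,0,1) ⇒ d ≤ 0.
Solve for f: f(k) = 1/2 (degree 0 ≤ 0).
Get s_k = R·t_k = 2**k*factorial(k + 3) with R(k) = B(k−1)f(k)/C(k) = 1/(2*k + 7).
s_(k+1) − s_k = 2**k*(2*k + 7)*factorial(k + 3) = t_k.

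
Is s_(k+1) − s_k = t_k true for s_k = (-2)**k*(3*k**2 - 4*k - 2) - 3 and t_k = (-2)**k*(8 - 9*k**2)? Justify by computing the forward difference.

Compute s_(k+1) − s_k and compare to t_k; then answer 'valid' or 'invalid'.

s_(k+1) = (-2)**(k + 1)*(-4*k + 3*(k + 1)**2 - 6) - 3
s_(k+1) − s_k = (-2)**k*(8 - 9*k**2)
(s_(k+1) − s_k) − t_k = 0

Valid: the claim telescopes to t_k.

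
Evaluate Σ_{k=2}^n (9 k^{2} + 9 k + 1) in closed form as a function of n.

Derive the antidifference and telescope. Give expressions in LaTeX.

Step 1: r(k) = (9*k**2 + 27*k + 19)/(9*k**2 + 9*k + 1).
Normal form (A,B,C) = (1, 1, k**2 + k + 1/9).
Set up (1)·f(k+1) − (1)·f(k) − (k**2 + k + 1/9) = 0.
deg f ≤ 3 (via 0,0,2).
Solve for f: f(k) = k*(3*k**2 - 2)/9 (degree 3 ≤ 3).
Certificate R = B(k−1)f/C = k*(3*k**2 - 2)/(9*k**2 + 9*k + 1) gives s_k = k*(3*k**2 - 2).
Δs = 9*k**2 + 9*k + 1, as required.
s_(n+1) = 3*n**3 + 9*n**2 + 7*n + 1 and s_(2) = 20, so S(n) = 3*n**3 + 9*n**2 + 7*n - 19.

S(n) = 3 n^{3} + 9 n^{2} + 7 n - 19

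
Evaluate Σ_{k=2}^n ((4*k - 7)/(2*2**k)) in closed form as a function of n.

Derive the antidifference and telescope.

S(n) = 2**(-n - 2)*(5*2**n - 8*n - 2)

t_(k+1)/t_k = (4*k - 3)/(2*(4*k - 7)).
So A=1/2 and B=1, with C=k - 7/4.
f must satisfy (1/2)·f(k+1) − (1)·f(k) = k - 7/4.
deg f ≤ 1 (via 0,0,1).
A polynomial solution: f(k) = -(4*k - 3)/2.
Then R = B(k−1)f/C = -2*(4*k - 3)/(4*k - 7), so s_k = R(k)·t_k = (3 - 4*k)/2**k.
Check: Δs_k = (4*k - 7)/(2*2**k). ✓
Telescope: S(n) = s_(n+1) − s_(2) = 2**(-n - 1)*(-4*n - 1) − (-5/4) = 2**(-n - 2)*(5*2**n - 8*n - 2).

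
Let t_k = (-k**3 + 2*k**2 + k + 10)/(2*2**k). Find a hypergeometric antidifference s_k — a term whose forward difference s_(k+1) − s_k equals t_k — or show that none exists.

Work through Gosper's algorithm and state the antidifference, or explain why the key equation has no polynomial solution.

s_k = (k**3 + k**2 + 4*k - 4)/2**k

r(k) = (k**3/2 + k**2/2 - k - 6)/(k**3 - 2*k**2 - k - 10) after simplifying.
Factor: A=1/2; B=1; C=k**3 - 2*k**2 - k - 10.
Solve (1/2)·f(k+1) − (1)·f(k) = k**3 - 2*k**2 - k - 10.
Degrees (0,0,3) ⇒ d ≤ 3.
A polynomial solution: f(k) = -2*(k**3 + k**2 + 4*k - 4).
Get s_k = R·t_k = (k**3 + k**2 + 4*k - 4)/2**k with R(k) = B(k−1)f(k)/C(k) = -2*(k**3 + k**2 + 4*k - 4)/(k**3 - 2*k**2 - k - 10).
Verify: (-k**3 + 2*k**2 + k + 10)/(2*2**k) matches t_k.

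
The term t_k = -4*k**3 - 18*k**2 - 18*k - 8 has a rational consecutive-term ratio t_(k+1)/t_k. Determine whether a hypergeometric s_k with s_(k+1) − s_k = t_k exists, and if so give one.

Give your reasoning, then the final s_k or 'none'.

s_k = k*(-k**3 - 4*k**2 - k - 2)

Compute t_(k+1)/t_k: get (2*k**3 + 15*k**2 + 33*k + 24)/(2*k**3 + 9*k**2 + 9*k + 4).
Factor: A=1; B=1; C=k**3 + 9*k**2/2 + 9*k/2 + 2.
Need (1)·f(k+1) − (1)·f(k) = k**3 + 9*k**2/2 + 9*k/2 + 2.
deg f ≤ 4 (via 0,0,3).
Solve for f: f(k) = k*(k**3 + 4*k**2 + k + 2)/4 (degree 4 ≤ 4).
Certificate R = B(k−1)f/C = k*(k**3 + 4*k**2 + k + 2)/(2*(2*k**3 + 9*k**2 + 9*k + 4)) gives s_k = k*(-k**3 - 4*k**2 - k - 2).
Check: Δs_k = -4*k**3 - 18*k**2 - 18*k - 8. ✓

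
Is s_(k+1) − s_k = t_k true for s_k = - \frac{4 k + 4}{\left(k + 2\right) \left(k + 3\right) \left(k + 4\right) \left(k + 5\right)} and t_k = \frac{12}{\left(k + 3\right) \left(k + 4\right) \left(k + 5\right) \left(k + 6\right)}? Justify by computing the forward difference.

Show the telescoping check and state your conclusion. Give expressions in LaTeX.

s_(k+1) = 4*(-k - 2)/((k + 3)*(k + 4)*(k + 5)*(k + 6))
s_(k+1) − s_k = 4*(3*k + 2)/(k**5 + 20*k**4 + 155*k**3 + 580*k**2 + 1044*k + 720)
(s_(k+1) − s_k) − t_k = -16/(k**5 + 20*k**4 + 155*k**3 + 580*k**2 + 1044*k + 720)

Invalid: residual - \frac{16}{k^{5} + 20 k^{4} + 155 k^{3} + 580 k^{2} + 1044 k + 720} ≠ 0.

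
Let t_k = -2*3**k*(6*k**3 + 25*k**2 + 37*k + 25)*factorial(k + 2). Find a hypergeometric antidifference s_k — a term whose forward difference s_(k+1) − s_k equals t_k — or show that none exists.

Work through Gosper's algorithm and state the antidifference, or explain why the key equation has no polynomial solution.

Compute t_(k+1)/t_k: get 3*(6*k**4 + 61*k**3 + 234*k**2 + 408*k + 279)/(6*k**3 + 25*k**2 + 37*k + 25).
Normal form (A,B,C) = (3*k + 9, 1, k**3 + 25*k**2/6 + 37*k/6 + 25/6).
Key eq: (3*k + 9)·f(k+1) = (1)·f(k) + (k**3 + 25*k**2/6 + 37*k/6 + 25/6).
Degrees (1,0,3) ⇒ d ≤ 2.
Solve for f: f(k) = (2*k**2 - k + 2)/6 (degree 2 ≤ 2).
So s_k = (B(k−1)f/C)·t_k = ((2*k**2 - k + 2)/(6*k**3 + 25*k**2 + 37*k + 25))·t_k = -2*3**k*(2*k**2 - k + 2)*factorial(k + 2).
s_(k+1) − s_k = -2*3**k*(6*k**3 + 25*k**2 + 37*k + 25)*factorial(k + 2) = t_k.

s_k = -2*3**k*(2*k**2 - k + 2)*factorial(k + 2)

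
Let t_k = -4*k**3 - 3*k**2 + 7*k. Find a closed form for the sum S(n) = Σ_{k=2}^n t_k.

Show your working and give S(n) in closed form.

r(k) = (4*k**2 + 15*k + 11)/(4*k**2 + 3*k - 7) after simplifying.
So A=1 and B=1, with C=k**3 + 3*k**2/4 - 7*k/4.
f must satisfy (1)·f(k+1) − (1)·f(k) = k**3 + 3*k**2/4 - 7*k/4.
Bound: deg f ≤ 4.
Solve for f: f(k) = k*(k - 2)*(k - 1)*(k + 2)/4 (degree 4 ≤ 4).
Certificate R = B(k−1)f/C = (k - 2)*(k + 2)/(4*k + 7) gives s_k = k*(-k**3 + k**2 + 4*k - 4).
s_(k+1) − s_k = k*(-4*k**2 - 3*k + 7) = t_k.
Evaluate: s_(n+1) = n*(-n**3 - 3*n**2 + n + 3); subtract s_(2) = 0 ⇒ S(n) = n*(-n**3 - 3*n**2 + n + 3).

S(n) = n*(-n**3 - 3*n**2 + n + 3)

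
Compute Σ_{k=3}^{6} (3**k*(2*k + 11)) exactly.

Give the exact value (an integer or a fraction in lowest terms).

Σ = 23868

Step 1: r(k) = 3*(2*k + 13)/(2*k + 11).
Gosper form: A/B · C(k+1)/C(k) with A=3, B=1, C=k + 11/2.
Solve (3)·f(k+1) − (1)·f(k) = k + 11/2.
deg f ≤ 1 (via 0,0,1).
Match coefficients ⇒ f(k) = (k + 4)/2.
Certificate R = B(k−1)f/C = (k + 4)/(2*k + 11) gives s_k = 3**k*(k + 4).
s_(k+1) − s_k = 3**k*(2*k + 11) = t_k.
Evaluate s at k=7 and k=3: 24057 and 189; difference 23868.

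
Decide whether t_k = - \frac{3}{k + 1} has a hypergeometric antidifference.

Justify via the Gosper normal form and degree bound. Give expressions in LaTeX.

Step 1: r(k) = (k + 1)/(k + 2).
So A=k + 1 and B=k + 2, with C=1.
Key eq: (k + 1)·f(k+1) = (k + 1)·f(k) + (1).
From deg A=1, deg B=1, deg C=0: d=0.
f = c0 ⇒ A·f(k+1) − B(k−1)·f(k) − C = -1. The system {-1 = 0} is inconsistent; no antidifference.

No — t_k has no hypergeometric antidifference.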